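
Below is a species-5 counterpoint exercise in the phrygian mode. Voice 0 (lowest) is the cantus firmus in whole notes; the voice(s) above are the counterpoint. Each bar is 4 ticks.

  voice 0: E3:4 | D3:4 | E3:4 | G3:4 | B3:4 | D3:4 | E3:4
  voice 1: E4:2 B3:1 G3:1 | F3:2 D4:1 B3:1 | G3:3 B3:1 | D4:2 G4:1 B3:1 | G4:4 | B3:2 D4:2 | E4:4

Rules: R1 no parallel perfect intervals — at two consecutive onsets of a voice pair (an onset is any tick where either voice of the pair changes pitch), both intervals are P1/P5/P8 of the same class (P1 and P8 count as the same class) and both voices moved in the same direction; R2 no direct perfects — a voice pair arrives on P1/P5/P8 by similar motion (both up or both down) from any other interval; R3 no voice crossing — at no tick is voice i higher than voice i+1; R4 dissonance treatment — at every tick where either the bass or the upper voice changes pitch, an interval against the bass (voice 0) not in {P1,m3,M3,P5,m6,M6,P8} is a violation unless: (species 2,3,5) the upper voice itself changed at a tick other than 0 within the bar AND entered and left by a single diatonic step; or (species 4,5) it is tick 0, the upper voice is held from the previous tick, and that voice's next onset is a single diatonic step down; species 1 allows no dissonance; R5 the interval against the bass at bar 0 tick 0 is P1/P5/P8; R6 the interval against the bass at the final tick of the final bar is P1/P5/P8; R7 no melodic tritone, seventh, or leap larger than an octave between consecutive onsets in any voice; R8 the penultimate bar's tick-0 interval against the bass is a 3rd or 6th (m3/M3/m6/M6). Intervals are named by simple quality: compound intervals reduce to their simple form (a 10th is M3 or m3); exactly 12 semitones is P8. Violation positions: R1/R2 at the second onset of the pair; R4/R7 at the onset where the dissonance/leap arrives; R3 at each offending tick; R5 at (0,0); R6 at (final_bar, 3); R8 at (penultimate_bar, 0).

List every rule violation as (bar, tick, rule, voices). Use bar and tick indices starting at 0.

(3, 0, R1, (0, 1))
(6, 0, R1, (0, 1))

bar 0: v0=E3 v1=E4 downbeat P8
bar 1: v0=D3 v1=F3 downbeat m3
bar 2: v0=E3 v1=G3 downbeat m3
bar 3: v0=G3 v1=D4 downbeat P5
bar 4: v0=B3 v1=G4 downbeat m6
bar 5: v0=D3 v1=B3 downbeat M6
bar 6: v0=E3 v1=E4 downbeat P8
  -> R1 @ bar 3 tick 0 v(0, 1): E3/B3 P5 -> G3/D4 P5 similar
  -> R1 @ bar 6 tick 0 v(0, 1): D3/D4 P8 -> E3/E4 P8 similar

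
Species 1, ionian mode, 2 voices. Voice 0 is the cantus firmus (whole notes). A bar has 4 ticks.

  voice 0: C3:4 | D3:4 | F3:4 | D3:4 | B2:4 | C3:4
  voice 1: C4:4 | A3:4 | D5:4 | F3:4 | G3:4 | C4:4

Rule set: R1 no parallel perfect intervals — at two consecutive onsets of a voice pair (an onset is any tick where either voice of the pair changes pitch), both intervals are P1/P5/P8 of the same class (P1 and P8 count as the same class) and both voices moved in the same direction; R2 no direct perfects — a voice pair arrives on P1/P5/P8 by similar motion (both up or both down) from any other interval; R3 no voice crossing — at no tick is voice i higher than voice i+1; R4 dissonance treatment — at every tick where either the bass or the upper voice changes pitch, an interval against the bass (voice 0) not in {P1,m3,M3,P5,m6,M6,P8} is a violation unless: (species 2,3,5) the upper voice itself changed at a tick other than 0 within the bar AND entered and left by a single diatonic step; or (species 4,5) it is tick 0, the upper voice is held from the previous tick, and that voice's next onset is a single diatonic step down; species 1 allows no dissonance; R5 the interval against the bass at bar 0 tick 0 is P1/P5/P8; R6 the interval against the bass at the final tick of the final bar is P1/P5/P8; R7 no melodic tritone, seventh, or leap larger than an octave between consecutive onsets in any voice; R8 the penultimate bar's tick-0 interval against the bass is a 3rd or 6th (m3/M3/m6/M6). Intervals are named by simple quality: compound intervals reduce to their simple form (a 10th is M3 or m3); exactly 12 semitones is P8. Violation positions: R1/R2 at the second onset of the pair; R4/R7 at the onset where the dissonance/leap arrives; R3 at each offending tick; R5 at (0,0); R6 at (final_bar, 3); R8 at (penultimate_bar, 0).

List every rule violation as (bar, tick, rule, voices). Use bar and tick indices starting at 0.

(2, 0, R7, (1,))
(3, 0, R7, (1,))
(5, 0, R2, (0, 1))

bar 0: v0=C3 v1=C4 downbeat P8
bar 1: v0=D3 v1=A3 downbeat P5
bar 2: v0=F3 v1=D5 downbeat M6
bar 3: v0=D3 v1=F3 downbeat m3
bar 4: v0=B2 v1=G3 downbeat m6
bar 5: v0=C3 v1=C4 downbeat P8
  -> R7 @ bar 2 tick 0 v(1,): A3->D5 leap 17st
  -> R7 @ bar 3 tick 0 v(1,): D5->F3 leap 21st
  -> R2 @ bar 5 tick 0 v(0, 1): B2/G3 m6 -> C3/C4 P8 similar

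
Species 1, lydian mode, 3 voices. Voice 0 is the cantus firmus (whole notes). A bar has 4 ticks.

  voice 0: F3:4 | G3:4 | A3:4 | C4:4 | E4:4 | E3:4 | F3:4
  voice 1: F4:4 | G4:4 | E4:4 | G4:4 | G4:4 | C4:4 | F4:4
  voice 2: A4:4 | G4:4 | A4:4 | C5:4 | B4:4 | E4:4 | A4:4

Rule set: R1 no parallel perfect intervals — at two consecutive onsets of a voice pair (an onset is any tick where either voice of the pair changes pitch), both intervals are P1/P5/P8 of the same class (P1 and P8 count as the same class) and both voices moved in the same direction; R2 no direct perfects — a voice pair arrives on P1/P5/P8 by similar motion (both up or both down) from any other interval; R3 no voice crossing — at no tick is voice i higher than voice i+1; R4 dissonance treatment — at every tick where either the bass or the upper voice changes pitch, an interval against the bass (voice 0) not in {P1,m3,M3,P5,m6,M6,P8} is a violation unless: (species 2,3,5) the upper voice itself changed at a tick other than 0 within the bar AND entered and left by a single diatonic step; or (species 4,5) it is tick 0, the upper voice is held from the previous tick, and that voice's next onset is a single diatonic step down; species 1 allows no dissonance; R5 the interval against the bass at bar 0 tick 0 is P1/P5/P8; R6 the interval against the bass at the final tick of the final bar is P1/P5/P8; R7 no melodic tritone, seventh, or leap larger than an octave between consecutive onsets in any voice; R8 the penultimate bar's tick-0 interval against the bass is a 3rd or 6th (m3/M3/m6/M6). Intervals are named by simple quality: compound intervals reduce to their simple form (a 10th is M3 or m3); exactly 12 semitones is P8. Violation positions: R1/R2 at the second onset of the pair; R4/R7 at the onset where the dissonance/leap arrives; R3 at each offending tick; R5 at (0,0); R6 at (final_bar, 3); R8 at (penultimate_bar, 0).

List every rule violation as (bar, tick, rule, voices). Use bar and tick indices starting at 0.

(0, 0, R5, (0, 2))
(1, 0, R1, (0, 1))
(2, 0, R1, (0, 2))
(3, 0, R1, (0, 1))
(3, 0, R1, (0, 2))
(5, 0, R2, (0, 2))
(5, 0, R8, (0, 2))
(6, 0, R2, (0, 1))
(6, 3, R6, (0, 2))

bar 0: v0=F3 v1=F4 v2=A4 downbeat M3
bar 1: v0=G3 v1=G4 v2=G4 downbeat P8
bar 2: v0=A3 v1=E4 v2=A4 downbeat P8
bar 3: v0=C4 v1=G4 v2=C5 downbeat P8
bar 4: v0=E4 v1=G4 v2=B4 downbeat P5
bar 5: v0=E3 v1=C4 v2=E4 downbeat P8
bar 6: v0=F3 v1=F4 v2=A4 downbeat M3
  -> R5 @ bar 0 tick 0 v(0, 2): opens on M3
  -> R1 @ bar 1 tick 0 v(0, 1): F3/F4 P8 -> G3/G4 P8 similar
  -> R1 @ bar 2 tick 0 v(0, 2): G3/G4 P8 -> A3/A4 P8 similar
  -> R1 @ bar 3 tick 0 v(0, 1): A3/E4 P5 -> C4/G4 P5 similar
  -> R1 @ bar 3 tick 0 v(0, 2): A3/A4 P8 -> C4/C5 P8 similar
  -> R2 @ bar 5 tick 0 v(0, 2): E4/B4 P5 -> E3/E4 P8 similar
  -> R8 @ bar 5 tick 0 v(0, 2): penult P8 not 3rd/6th
  -> R2 @ bar 6 tick 0 v(0, 1): E3/C4 m6 -> F3/F4 P8 similar
  -> R6 @ bar 6 tick 3 v(0, 2): closes on M3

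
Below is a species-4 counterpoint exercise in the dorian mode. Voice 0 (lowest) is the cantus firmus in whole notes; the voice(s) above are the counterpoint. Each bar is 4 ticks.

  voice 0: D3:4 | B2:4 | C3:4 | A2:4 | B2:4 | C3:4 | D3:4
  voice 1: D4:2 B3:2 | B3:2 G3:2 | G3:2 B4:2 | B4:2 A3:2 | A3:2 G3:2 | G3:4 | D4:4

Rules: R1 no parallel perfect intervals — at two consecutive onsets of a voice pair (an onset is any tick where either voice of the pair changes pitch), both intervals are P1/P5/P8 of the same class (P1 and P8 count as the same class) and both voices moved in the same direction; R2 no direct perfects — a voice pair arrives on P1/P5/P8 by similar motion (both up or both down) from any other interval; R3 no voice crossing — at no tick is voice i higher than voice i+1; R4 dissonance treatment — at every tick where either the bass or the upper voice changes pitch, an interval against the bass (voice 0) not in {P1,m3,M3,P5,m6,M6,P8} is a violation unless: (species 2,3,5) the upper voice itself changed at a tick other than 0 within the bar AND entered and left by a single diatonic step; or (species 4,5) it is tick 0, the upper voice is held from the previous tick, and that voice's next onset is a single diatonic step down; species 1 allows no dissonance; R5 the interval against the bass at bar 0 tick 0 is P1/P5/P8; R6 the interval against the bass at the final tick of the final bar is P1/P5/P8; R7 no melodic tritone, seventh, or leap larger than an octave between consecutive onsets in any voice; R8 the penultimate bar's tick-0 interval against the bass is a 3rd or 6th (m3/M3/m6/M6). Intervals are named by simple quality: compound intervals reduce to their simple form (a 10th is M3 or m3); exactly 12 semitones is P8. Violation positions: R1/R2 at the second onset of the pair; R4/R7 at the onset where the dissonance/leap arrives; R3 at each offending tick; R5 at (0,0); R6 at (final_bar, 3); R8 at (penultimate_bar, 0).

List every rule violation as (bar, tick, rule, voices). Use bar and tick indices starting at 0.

(2, 2, R4, (0, 1))
(2, 2, R7, (1,))
(3, 0, R4, (0, 1))
(3, 2, R7, (1,))
(5, 0, R8, (0, 1))
(6, 0, R2, (0, 1))

bar 0: v0=D3 v1=D4 downbeat P8
bar 1: v0=B2 v1=B3 downbeat P8
bar 2: v0=C3 v1=G3 downbeat P5
bar 3: v0=A2 v1=B4 downbeat M2
bar 4: v0=B2 v1=A3 downbeat m7
bar 5: v0=C3 v1=G3 downbeat P5
bar 6: v0=D3 v1=D4 downbeat P8
  -> R4 @ bar 2 tick 2 v(0, 1): C3/B4 M7 untreated
  -> R7 @ bar 2 tick 2 v(1,): G3->B4 leap 16st
  -> R4 @ bar 3 tick 0 v(0, 1): A2/B4 M2 untreated
  -> R7 @ bar 3 tick 2 v(1,): B4->A3 leap 14st
  -> R8 @ bar 5 tick 0 v(0, 1): penult P5 not 3rd/6th
  -> R2 @ bar 6 tick 0 v(0, 1): C3/G3 P5 -> D3/D4 P8 similar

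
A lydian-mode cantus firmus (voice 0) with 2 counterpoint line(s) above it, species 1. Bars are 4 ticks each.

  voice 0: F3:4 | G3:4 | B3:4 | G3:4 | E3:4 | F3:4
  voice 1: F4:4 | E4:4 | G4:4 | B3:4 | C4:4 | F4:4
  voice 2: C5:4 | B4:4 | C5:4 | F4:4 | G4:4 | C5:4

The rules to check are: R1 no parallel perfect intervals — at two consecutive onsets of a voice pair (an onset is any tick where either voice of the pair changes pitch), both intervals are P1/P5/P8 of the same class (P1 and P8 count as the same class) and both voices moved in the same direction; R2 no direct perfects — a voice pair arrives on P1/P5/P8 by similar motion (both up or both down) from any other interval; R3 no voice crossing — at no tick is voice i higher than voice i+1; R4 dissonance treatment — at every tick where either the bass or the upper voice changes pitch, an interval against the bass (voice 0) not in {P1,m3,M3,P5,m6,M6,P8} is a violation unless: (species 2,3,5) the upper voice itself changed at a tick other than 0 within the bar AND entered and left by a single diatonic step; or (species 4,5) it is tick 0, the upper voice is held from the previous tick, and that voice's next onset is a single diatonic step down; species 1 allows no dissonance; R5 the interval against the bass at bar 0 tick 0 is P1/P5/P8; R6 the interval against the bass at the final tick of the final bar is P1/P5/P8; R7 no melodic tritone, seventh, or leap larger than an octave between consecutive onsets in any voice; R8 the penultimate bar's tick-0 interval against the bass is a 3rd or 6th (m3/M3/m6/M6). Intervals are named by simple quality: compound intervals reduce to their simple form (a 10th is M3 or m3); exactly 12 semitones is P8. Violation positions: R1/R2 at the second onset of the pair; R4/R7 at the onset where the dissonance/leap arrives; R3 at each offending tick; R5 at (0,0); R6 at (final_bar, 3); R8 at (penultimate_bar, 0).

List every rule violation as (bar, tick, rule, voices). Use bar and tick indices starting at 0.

(1, 0, R1, (1, 2))
(2, 0, R4, (0, 2))
(3, 0, R4, (0, 2))
(4, 0, R2, (1, 2))
(5, 0, R1, (1, 2))
(5, 0, R2, (0, 1))
(5, 0, R2, (0, 2))

bar 0: v0=F3 v1=F4 v2=C5 downbeat P5
bar 1: v0=G3 v1=E4 v2=B4 downbeat M3
bar 2: v0=B3 v1=G4 v2=C5 downbeat m2
bar 3: v0=G3 v1=B3 v2=F4 downbeat m7
bar 4: v0=E3 v1=C4 v2=G4 downbeat m3
bar 5: v0=F3 v1=F4 v2=C5 downbeat P5
  -> R1 @ bar 1 tick 0 v(1, 2): F4/C5 P5 -> E4/B4 P5 similar
  -> R4 @ bar 2 tick 0 v(0, 2): B3/C5 m2 untreated
  -> R4 @ bar 3 tick 0 v(0, 2): G3/F4 m7 untreated
  -> R2 @ bar 4 tick 0 v(1, 2): B3/F4 TT -> C4/G4 P5 similar
  -> R1 @ bar 5 tick 0 v(1, 2): C4/G4 P5 -> F4/C5 P5 similar
  -> R2 @ bar 5 tick 0 v(0, 1): E3/C4 m6 -> F3/F4 P8 similar
  -> R2 @ bar 5 tick 0 v(0, 2): E3/G4 m3 -> F3/C5 P5 similar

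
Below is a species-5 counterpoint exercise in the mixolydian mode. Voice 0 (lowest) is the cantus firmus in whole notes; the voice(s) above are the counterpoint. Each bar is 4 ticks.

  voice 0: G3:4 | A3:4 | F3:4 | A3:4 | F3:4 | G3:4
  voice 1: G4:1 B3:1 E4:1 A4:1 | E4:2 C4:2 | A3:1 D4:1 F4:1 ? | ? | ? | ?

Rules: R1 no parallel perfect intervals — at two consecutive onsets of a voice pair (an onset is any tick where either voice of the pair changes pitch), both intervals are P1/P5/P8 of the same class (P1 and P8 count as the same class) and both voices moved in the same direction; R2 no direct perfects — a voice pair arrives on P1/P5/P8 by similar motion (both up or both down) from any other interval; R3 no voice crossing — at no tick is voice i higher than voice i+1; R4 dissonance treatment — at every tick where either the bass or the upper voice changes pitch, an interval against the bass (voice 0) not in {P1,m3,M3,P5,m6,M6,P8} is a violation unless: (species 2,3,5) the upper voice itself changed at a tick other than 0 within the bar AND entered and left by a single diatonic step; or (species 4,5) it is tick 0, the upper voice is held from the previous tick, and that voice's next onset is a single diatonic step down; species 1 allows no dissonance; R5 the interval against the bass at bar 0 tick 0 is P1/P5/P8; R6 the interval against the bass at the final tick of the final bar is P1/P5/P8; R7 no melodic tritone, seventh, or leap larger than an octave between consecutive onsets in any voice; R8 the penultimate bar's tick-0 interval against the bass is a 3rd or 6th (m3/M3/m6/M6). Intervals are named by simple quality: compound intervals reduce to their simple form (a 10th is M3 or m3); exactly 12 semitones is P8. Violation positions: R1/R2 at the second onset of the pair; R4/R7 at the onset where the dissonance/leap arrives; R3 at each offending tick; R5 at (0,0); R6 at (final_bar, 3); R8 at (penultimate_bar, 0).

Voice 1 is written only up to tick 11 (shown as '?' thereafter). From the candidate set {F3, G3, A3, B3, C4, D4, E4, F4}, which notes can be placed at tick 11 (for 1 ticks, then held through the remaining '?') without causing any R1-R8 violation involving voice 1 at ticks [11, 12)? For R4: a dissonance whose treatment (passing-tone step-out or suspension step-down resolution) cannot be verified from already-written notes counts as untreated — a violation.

F3: legal
G3: violates R4,R7
A3: legal
B3: violates R4,R7
C4: legal
D4: legal
E4: violates R4
F4: legal

{A3, C4, D4, F3, F4}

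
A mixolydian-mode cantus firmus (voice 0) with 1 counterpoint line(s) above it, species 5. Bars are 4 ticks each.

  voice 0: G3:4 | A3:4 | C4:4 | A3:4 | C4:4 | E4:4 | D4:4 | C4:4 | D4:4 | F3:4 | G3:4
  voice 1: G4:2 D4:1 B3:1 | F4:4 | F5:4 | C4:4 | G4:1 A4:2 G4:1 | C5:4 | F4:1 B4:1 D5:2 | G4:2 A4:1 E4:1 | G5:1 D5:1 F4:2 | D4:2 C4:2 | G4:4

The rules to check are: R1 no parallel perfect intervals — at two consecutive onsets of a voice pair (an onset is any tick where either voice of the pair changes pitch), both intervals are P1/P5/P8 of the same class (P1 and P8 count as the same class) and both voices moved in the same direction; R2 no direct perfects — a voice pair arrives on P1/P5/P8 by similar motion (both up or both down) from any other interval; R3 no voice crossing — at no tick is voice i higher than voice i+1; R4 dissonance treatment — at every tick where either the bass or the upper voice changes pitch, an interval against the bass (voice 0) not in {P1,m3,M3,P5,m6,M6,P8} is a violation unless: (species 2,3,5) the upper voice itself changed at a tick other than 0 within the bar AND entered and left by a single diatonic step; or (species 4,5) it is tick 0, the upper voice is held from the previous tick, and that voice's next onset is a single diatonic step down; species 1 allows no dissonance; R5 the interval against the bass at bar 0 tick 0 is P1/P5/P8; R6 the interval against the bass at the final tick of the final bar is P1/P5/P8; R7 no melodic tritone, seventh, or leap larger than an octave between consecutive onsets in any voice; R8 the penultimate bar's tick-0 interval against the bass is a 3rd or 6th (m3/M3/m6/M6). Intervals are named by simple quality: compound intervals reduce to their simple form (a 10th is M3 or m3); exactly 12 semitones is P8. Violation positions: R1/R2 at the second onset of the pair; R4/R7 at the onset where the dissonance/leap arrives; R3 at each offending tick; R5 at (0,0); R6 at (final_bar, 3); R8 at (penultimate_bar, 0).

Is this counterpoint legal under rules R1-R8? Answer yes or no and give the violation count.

No (9 violations)

bar 0: v0=G3 v1=G4 (P8)
bar 1: v0=A3 v1=F4 (m6)
bar 2: v0=C4 v1=F5 (P4)
bar 3: v0=A3 v1=C4 (m3)
bar 4: v0=C4 v1=G4 (P5)
bar 5: v0=E4 v1=C5 (m6)
bar 6: v0=D4 v1=F4 (m3)
bar 7: v0=C4 v1=G4 (P5)
bar 8: v0=D4 v1=G5 (P4)
bar 9: v0=F3 v1=D4 (M6)
bar 10: v0=G3 v1=G4 (P8)
  R7 @ bar1.0: B3->F4 leap 6st
  R4 @ bar2.0: C4/F5 P4 untreated
  R7 @ bar3.0: F5->C4 leap 17st
  R2 @ bar4.0: A3/C4 m3 -> C4/G4 P5 similar
  R7 @ bar6.1: F4->B4 leap 6st
  R2 @ bar7.0: D4/D5 P8 -> C4/G4 P5 similar
  R4 @ bar8.0: D4/G5 P4 untreated
  R7 @ bar8.0: E4->G5 leap 15st
  R2 @ bar10.0: F3/C4 P5 -> G3/G4 P8 similar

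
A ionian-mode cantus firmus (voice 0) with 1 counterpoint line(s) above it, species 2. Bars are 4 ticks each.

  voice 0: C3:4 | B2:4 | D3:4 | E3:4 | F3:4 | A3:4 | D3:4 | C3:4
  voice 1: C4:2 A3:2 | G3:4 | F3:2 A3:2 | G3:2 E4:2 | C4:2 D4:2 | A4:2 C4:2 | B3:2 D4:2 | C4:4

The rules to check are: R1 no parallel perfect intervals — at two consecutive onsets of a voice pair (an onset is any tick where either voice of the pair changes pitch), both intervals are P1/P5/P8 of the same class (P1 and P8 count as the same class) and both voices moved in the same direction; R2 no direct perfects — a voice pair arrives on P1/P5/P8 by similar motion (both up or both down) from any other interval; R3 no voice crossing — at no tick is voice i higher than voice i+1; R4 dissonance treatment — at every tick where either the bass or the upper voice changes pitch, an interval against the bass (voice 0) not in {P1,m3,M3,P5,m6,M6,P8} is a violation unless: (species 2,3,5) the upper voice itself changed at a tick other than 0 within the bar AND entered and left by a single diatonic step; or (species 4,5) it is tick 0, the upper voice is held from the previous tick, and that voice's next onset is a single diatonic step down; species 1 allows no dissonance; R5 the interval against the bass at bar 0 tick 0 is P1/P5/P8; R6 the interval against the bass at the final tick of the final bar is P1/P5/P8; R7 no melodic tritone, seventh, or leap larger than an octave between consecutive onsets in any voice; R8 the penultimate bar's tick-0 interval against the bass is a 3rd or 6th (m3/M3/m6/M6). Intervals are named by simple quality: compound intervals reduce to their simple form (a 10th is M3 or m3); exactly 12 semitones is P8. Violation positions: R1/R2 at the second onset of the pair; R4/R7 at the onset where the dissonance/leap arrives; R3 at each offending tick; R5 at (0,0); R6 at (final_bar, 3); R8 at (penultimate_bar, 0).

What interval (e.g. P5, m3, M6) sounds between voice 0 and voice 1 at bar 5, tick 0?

voice 0=A3 voice 1=A4 -> P8

P8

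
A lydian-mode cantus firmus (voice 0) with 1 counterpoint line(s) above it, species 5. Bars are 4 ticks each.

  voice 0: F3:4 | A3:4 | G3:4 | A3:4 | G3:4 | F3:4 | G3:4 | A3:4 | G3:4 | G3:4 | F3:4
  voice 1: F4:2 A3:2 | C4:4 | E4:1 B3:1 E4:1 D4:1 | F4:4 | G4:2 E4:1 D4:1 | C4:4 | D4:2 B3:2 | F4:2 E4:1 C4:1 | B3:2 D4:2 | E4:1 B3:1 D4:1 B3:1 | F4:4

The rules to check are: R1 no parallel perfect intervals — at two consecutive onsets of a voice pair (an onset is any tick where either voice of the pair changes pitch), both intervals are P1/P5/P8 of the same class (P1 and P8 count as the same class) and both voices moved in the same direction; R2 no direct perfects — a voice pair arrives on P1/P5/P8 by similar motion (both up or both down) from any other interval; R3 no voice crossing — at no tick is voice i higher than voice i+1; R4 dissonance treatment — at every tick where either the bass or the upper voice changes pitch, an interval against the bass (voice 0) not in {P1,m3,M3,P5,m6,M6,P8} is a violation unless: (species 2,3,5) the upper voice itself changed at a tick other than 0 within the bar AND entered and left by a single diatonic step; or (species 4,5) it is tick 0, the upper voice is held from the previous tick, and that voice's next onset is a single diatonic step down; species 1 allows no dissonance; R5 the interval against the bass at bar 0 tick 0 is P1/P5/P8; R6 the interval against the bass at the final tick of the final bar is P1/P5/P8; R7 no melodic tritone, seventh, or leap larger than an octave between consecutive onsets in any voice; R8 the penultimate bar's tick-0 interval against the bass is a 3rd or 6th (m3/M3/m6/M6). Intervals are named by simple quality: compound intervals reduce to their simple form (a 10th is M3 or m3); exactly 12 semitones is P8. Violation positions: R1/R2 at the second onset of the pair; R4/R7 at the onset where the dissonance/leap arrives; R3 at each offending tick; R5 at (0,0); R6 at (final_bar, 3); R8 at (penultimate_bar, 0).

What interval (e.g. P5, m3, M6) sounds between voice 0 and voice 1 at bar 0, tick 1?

voice 0=F3 voice 1=F4 -> P8

P8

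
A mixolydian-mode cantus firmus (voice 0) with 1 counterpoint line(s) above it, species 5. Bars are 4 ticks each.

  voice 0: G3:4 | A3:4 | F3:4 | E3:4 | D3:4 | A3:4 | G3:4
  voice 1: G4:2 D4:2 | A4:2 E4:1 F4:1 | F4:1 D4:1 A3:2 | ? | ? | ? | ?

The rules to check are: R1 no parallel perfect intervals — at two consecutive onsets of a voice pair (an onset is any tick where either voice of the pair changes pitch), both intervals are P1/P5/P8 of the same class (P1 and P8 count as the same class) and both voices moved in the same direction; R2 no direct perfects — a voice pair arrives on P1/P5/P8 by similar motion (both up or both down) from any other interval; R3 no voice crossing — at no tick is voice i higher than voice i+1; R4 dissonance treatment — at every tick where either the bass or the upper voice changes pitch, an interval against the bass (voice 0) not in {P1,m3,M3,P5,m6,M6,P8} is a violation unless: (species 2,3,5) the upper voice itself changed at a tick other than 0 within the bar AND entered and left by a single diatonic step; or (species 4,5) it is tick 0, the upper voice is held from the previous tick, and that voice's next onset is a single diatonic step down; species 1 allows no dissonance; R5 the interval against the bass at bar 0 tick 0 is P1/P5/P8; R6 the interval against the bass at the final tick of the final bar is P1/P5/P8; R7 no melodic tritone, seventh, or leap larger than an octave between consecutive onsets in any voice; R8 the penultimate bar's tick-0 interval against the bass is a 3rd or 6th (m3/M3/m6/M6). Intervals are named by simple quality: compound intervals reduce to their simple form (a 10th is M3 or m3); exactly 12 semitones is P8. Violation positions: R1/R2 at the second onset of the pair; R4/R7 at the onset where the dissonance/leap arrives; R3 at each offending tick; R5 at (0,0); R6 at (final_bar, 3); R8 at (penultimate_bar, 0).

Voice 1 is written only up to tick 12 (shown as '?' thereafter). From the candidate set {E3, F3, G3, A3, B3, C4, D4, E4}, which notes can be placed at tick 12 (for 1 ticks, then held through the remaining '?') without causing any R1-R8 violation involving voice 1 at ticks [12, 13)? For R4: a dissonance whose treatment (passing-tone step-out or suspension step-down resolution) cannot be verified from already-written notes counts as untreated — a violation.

{B3, C4, E4, G3}

E3: violates R2
F3: violates R4
G3: legal
A3: violates R4
B3: legal
C4: legal
D4: violates R4
E4: legal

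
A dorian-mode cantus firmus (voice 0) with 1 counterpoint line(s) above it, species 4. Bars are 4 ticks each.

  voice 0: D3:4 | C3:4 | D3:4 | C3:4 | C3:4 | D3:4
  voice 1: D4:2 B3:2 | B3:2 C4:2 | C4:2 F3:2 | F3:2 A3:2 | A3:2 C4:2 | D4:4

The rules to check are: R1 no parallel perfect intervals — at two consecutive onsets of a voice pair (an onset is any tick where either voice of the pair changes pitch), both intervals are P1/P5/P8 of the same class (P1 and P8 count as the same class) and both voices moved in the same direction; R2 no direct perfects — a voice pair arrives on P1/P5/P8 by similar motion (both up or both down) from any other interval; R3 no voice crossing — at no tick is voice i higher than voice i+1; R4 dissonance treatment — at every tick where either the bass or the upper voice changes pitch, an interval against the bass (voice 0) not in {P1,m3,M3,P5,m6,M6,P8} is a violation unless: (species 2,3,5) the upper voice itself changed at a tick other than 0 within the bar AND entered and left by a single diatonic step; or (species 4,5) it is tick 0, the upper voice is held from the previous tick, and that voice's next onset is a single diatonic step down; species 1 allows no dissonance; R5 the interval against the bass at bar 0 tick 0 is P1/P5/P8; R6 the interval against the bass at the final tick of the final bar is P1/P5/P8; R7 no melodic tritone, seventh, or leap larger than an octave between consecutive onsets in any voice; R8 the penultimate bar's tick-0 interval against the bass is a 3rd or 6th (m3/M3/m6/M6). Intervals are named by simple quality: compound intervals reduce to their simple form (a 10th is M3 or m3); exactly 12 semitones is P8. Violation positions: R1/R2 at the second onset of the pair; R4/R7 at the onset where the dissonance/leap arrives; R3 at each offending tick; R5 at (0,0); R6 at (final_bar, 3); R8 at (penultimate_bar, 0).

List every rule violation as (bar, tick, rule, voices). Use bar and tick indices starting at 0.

bar 0: v0=D3 v1=D4 downbeat P8
bar 1: v0=C3 v1=B3 downbeat M7
bar 2: v0=D3 v1=C4 downbeat m7
bar 3: v0=C3 v1=F3 downbeat P4
bar 4: v0=C3 v1=A3 downbeat M6
bar 5: v0=D3 v1=D4 downbeat P8
  -> R4 @ bar 1 tick 0 v(0, 1): C3/B3 M7 untreated
  -> R4 @ bar 2 tick 0 v(0, 1): D3/C4 m7 untreated
  -> R4 @ bar 3 tick 0 v(0, 1): C3/F3 P4 untreated
  -> R1 @ bar 5 tick 0 v(0, 1): C3/C4 P8 -> D3/D4 P8 similar

(1, 0, R4, (0, 1))
(2, 0, R4, (0, 1))
(3, 0, R4, (0, 1))
(5, 0, R1, (0, 1))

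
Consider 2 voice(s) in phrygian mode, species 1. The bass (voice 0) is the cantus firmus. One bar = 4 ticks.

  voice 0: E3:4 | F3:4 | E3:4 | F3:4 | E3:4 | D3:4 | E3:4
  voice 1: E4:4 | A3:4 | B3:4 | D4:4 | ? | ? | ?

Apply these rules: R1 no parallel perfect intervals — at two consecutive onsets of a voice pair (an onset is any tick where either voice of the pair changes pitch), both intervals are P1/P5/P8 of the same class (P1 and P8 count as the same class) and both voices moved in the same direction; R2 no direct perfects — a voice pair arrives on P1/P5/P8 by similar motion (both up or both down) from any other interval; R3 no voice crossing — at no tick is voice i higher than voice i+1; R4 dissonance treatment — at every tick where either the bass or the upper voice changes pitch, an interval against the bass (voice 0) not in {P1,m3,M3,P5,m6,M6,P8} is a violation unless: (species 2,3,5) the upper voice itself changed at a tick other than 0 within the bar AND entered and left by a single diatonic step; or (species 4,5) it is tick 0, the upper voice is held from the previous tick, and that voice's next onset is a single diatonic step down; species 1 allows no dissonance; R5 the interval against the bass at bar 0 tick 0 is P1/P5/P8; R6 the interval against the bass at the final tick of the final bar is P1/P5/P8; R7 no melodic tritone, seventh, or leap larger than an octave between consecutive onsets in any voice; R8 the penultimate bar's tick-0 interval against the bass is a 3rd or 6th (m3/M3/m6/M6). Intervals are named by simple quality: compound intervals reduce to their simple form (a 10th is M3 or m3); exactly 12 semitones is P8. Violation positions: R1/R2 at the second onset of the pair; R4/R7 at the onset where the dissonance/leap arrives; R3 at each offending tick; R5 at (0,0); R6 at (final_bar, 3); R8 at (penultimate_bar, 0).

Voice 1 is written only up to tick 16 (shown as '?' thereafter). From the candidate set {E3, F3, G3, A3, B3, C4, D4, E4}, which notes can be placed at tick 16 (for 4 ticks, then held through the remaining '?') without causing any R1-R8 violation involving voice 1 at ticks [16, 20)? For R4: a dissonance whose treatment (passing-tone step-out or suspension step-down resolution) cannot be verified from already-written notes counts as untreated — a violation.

{C4, E4, G3}

E3: violates R2,R7
F3: violates R4
G3: legal
A3: violates R4
B3: violates R2
C4: legal
D4: violates R4
E4: legal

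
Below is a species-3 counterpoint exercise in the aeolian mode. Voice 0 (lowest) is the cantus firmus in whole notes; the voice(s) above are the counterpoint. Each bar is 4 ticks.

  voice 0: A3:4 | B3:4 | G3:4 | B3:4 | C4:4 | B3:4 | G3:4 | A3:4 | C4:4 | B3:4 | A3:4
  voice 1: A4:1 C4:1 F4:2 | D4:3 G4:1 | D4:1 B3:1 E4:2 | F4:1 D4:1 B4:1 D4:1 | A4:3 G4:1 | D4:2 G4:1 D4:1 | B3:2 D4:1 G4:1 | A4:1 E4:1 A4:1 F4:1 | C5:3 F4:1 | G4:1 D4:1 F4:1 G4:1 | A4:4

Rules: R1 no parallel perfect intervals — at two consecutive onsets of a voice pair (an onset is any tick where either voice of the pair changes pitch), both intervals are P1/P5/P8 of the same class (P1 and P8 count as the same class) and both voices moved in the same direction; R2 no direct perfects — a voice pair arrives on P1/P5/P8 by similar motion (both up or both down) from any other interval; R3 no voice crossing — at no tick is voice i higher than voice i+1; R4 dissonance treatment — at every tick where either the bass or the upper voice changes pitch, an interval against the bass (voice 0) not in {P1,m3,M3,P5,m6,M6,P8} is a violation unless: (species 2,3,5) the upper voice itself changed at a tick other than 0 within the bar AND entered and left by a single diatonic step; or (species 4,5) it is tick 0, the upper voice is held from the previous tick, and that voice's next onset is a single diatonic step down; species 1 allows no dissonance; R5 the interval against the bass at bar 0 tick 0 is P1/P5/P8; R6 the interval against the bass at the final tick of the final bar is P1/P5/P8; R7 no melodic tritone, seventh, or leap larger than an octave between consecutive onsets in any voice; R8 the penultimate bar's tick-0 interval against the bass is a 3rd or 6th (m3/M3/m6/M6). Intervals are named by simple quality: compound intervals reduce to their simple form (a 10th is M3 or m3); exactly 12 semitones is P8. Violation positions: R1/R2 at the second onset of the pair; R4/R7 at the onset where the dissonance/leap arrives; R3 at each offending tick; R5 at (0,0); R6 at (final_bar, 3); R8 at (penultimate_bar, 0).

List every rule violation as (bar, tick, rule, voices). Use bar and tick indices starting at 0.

(2, 0, R2, (0, 1))
(3, 0, R4, (0, 1))
(7, 0, R1, (0, 1))
(8, 0, R2, (0, 1))
(8, 3, R4, (0, 1))
(9, 2, R4, (0, 1))

bar 0: v0=A3 v1=A4 downbeat P8
bar 1: v0=B3 v1=D4 downbeat m3
bar 2: v0=G3 v1=D4 downbeat P5
bar 3: v0=B3 v1=F4 downbeat TT
bar 4: v0=C4 v1=A4 downbeat M6
bar 5: v0=B3 v1=D4 downbeat m3
bar 6: v0=G3 v1=B3 downbeat M3
bar 7: v0=A3 v1=A4 downbeat P8
bar 8: v0=C4 v1=C5 downbeat P8
bar 9: v0=B3 v1=G4 downbeat m6
bar 10: v0=A3 v1=A4 downbeat P8
  -> R2 @ bar 2 tick 0 v(0, 1): B3/G4 m6 -> G3/D4 P5 similar
  -> R4 @ bar 3 tick 0 v(0, 1): B3/F4 TT untreated
  -> R1 @ bar 7 tick 0 v(0, 1): G3/G4 P8 -> A3/A4 P8 similar
  -> R2 @ bar 8 tick 0 v(0, 1): A3/F4 m6 -> C4/C5 P8 similar
  -> R4 @ bar 8 tick 3 v(0, 1): C4/F4 P4 untreated
  -> R4 @ bar 9 tick 2 v(0, 1): B3/F4 TT untreated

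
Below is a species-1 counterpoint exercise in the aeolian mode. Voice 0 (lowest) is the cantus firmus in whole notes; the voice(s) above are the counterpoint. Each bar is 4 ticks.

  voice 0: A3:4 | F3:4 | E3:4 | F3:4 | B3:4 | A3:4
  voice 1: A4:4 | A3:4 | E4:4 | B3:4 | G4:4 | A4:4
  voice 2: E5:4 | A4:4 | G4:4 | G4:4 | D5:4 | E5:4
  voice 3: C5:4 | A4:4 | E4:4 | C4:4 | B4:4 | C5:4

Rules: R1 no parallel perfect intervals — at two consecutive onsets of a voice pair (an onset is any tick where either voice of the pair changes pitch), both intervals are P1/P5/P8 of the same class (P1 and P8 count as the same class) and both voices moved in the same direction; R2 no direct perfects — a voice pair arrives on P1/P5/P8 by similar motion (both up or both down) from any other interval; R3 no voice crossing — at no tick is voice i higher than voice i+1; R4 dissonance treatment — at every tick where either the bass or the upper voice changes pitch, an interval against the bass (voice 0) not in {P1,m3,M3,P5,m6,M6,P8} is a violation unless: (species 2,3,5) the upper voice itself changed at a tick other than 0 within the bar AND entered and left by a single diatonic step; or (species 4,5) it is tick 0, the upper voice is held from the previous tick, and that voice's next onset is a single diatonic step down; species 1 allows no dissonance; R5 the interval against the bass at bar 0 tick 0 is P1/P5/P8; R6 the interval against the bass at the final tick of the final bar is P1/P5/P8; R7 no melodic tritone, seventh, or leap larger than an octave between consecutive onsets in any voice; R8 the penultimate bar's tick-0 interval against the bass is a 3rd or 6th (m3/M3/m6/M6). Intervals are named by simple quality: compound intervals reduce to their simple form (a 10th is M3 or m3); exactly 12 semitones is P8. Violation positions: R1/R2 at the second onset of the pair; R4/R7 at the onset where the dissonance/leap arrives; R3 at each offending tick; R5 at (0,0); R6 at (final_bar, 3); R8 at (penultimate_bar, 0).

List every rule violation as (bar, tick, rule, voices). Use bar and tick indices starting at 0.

(0, 0, R3, (2, 3))
(0, 0, R5, (0, 3))
(0, 1, R3, (2, 3))
(0, 2, R3, (2, 3))
(0, 3, R3, (2, 3))
(1, 0, R2, (1, 2))
(1, 0, R2, (1, 3))
(1, 0, R2, (2, 3))
(2, 0, R2, (0, 3))
(2, 0, R3, (2, 3))
(2, 1, R3, (2, 3))
(2, 2, R3, (2, 3))
(2, 3, R3, (2, 3))
(3, 0, R3, (2, 3))
(3, 0, R4, (0, 1))
(3, 0, R4, (0, 2))
(3, 1, R3, (2, 3))
(3, 2, R3, (2, 3))
(3, 3, R3, (2, 3))
(4, 0, R2, (0, 3))
(4, 0, R2, (1, 2))
(4, 0, R3, (2, 3))
(4, 0, R7, (0,))
(4, 0, R7, (3,))
(4, 0, R8, (0, 3))
(4, 1, R3, (2, 3))
(4, 2, R3, (2, 3))
(4, 3, R3, (2, 3))
(5, 0, R1, (1, 2))
(5, 0, R3, (2, 3))
(5, 1, R3, (2, 3))
(5, 2, R3, (2, 3))
(5, 3, R3, (2, 3))
(5, 3, R6, (0, 3))

bar 0: v0=A3 v1=A4 v2=E5 v3=C5 downbeat m3
bar 1: v0=F3 v1=A3 v2=A4 v3=A4 downbeat M3
bar 2: v0=E3 v1=E4 v2=G4 v3=E4 downbeat P8
bar 3: v0=F3 v1=B3 v2=G4 v3=C4 downbeat P5
bar 4: v0=B3 v1=G4 v2=D5 v3=B4 downbeat P8
bar 5: v0=A3 v1=A4 v2=E5 v3=C5 downbeat m3
  -> R3 @ bar 0 tick 0 v(2, 3): E5 above C5
  -> R5 @ bar 0 tick 0 v(0, 3): opens on m3
  -> R3 @ bar 0 tick 1 v(2, 3): E5 above C5
  -> R3 @ bar 0 tick 2 v(2, 3): E5 above C5
  -> R3 @ bar 0 tick 3 v(2, 3): E5 above C5
  -> R2 @ bar 1 tick 0 v(1, 2): A4/E5 P5 -> A3/A4 P8 similar
  -> R2 @ bar 1 tick 0 v(1, 3): A4/C5 m3 -> A3/A4 P8 similar
  -> R2 @ bar 1 tick 0 v(2, 3): E5/C5 M3 -> A4/A4 P1 similar
  -> R2 @ bar 2 tick 0 v(0, 3): F3/A4 M3 -> E3/E4 P8 similar
  -> R3 @ bar 2 tick 0 v(2, 3): G4 above E4
  -> R3 @ bar 2 tick 1 v(2, 3): G4 above E4
  -> R3 @ bar 2 tick 2 v(2, 3): G4 above E4
  -> R3 @ bar 2 tick 3 v(2, 3): G4 above E4
  -> R3 @ bar 3 tick 0 v(2, 3): G4 above C4
  -> R4 @ bar 3 tick 0 v(0, 1): F3/B3 TT untreated
  -> R4 @ bar 3 tick 0 v(0, 2): F3/G4 M2 untreated
  -> R3 @ bar 3 tick 1 v(2, 3): G4 above C4
  -> R3 @ bar 3 tick 2 v(2, 3): G4 above C4
  -> R3 @ bar 3 tick 3 v(2, 3): G4 above C4
  -> R2 @ bar 4 tick 0 v(0, 3): F3/C4 P5 -> B3/B4 P8 similar
  -> R2 @ bar 4 tick 0 v(1, 2): B3/G4 m6 -> G4/D5 P5 similar
  -> R3 @ bar 4 tick 0 v(2, 3): D5 above B4
  -> R7 @ bar 4 tick 0 v(0,): F3->B3 leap 6st
  -> R7 @ bar 4 tick 0 v(3,): C4->B4 leap 11st
  -> R8 @ bar 4 tick 0 v(0, 3): penult P8 not 3rd/6th
  -> R3 @ bar 4 tick 1 v(2, 3): D5 above B4
  -> R3 @ bar 4 tick 2 v(2, 3): D5 above B4
  -> R3 @ bar 4 tick 3 v(2, 3): D5 above B4
  -> R1 @ bar 5 tick 0 v(1, 2): G4/D5 P5 -> A4/E5 P5 similar
  -> R3 @ bar 5 tick 0 v(2, 3): E5 above C5
  -> R3 @ bar 5 tick 1 v(2, 3): E5 above C5
  -> R3 @ bar 5 tick 2 v(2, 3): E5 above C5
  -> R3 @ bar 5 tick 3 v(2, 3): E5 above C5
  -> R6 @ bar 5 tick 3 v(0, 3): closes on m3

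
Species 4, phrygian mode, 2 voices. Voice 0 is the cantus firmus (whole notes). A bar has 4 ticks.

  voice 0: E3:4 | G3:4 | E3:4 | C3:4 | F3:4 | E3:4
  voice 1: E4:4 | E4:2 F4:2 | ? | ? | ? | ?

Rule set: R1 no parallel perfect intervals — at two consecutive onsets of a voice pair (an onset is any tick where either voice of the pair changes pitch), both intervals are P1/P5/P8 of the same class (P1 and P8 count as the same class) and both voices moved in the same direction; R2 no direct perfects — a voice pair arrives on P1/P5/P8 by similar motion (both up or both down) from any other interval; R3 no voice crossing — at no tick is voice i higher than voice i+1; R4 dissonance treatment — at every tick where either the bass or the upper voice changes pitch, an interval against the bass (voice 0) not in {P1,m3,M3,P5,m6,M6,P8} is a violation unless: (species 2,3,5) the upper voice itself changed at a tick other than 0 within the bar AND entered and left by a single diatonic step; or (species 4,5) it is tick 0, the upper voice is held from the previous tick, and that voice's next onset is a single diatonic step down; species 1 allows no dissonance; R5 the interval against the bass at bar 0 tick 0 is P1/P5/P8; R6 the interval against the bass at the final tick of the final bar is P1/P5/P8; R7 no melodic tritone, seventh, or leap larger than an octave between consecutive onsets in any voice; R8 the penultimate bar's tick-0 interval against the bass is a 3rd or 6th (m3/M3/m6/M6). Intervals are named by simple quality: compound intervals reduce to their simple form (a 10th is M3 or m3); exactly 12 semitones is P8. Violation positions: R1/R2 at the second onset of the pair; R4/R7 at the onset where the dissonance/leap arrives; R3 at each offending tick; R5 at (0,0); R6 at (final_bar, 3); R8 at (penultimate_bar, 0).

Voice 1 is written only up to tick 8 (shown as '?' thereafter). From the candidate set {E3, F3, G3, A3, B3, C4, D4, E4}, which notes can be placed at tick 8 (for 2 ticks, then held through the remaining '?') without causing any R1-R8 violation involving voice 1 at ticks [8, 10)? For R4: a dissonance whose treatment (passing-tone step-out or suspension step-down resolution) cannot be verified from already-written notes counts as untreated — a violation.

{C4}

E3: violates R2,R7
F3: violates R4
G3: violates R7
A3: violates R4
B3: violates R2,R7
C4: legal
D4: violates R4
E4: violates R2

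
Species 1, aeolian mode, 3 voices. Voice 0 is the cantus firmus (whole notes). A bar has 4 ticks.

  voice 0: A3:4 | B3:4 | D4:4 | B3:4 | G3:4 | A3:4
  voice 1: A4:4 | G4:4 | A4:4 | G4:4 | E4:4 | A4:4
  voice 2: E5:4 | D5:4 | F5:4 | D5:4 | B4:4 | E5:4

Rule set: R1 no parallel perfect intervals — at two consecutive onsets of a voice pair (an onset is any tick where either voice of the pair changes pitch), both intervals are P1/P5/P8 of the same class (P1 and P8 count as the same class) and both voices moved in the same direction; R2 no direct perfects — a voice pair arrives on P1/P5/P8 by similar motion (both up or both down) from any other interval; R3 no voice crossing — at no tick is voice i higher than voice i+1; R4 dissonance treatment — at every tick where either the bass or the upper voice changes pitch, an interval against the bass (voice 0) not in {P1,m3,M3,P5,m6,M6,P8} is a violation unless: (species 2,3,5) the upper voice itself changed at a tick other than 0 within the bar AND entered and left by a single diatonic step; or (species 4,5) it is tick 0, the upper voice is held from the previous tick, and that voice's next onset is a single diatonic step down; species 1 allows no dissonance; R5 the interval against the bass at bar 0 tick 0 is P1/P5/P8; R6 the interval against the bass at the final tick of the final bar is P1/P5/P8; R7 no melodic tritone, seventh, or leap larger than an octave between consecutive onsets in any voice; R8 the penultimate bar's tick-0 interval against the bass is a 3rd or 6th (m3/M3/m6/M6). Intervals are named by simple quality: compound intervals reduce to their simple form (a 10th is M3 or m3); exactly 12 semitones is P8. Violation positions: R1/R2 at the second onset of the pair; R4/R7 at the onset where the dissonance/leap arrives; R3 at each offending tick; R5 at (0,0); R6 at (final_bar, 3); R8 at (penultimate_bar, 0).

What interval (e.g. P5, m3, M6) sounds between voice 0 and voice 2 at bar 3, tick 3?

m3

voice 0=B3 voice 2=D5 -> m3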